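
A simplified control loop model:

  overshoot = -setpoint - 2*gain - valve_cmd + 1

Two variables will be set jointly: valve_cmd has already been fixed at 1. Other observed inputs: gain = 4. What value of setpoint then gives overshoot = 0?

setpoint = -8

With valve_cmd held at 1:
Substituting into the overshoot equation gives overshoot = -setpoint - 8.
Solve -setpoint - 8 = 0: setpoint = (0 + 8) / -1 = -8.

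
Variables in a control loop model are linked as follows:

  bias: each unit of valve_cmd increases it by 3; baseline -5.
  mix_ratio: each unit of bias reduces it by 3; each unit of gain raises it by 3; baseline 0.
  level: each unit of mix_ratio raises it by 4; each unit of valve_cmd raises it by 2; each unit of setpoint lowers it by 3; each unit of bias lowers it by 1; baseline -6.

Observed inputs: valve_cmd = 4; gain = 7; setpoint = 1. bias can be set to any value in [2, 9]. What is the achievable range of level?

Intervening on bias fixes its value directly, overriding its dependence on valve_cmd.
Substituting into the mix_ratio equation gives mix_ratio = -3*bias + 21.
Substituting into the level equation gives level = -13*bias + 83.
Linear in bias, so extremes are at the endpoints: bias = 2 gives level = 57; bias = 9 gives level = -34.

-34 to 57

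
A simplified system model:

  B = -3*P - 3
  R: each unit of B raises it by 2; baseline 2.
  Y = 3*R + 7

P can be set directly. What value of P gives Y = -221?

P = 12

Substituting into the R equation gives R = -6*P - 4.
This gives Y = -18*P - 5.
Solve -18*P - 5 = -221: P = (-221 + 5) / -18 = 12.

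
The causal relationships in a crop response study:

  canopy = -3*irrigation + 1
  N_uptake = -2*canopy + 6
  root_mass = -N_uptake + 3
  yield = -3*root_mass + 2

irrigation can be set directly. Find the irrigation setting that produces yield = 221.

irrigation = 12

Substituting into the N_uptake equation gives N_uptake = 6*irrigation + 4.
Substituting into the root_mass equation gives root_mass = -6*irrigation - 1.
Substituting into the yield equation gives yield = 18*irrigation + 5.
Solve 18*irrigation + 5 = 221: irrigation = (221 - 5) / 18 = 12.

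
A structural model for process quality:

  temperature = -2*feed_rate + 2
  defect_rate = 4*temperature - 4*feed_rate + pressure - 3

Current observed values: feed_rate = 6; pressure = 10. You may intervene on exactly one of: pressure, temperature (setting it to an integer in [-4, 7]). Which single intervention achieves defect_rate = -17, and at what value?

Intervening on pressure: defect_rate = pressure - 67. Reaching -17 requires pressure = 50, outside [-4, 7].
Intervening on temperature: with other inputs at their observed values, defect_rate = 4*temperature - 17. Solving for -17 gives temperature = 0, within [-4, 7].

set temperature = 0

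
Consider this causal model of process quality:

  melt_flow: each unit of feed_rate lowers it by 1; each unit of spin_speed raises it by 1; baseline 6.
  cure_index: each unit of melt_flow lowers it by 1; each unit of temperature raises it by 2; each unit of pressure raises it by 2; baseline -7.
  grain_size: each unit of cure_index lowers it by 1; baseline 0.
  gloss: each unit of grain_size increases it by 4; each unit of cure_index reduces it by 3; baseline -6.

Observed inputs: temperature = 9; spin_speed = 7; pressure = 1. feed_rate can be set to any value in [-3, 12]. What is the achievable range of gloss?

Substituting into the melt_flow equation gives melt_flow = -feed_rate + 13.
This gives cure_index = feed_rate.
So grain_size = -feed_rate.
So gloss = -7*feed_rate - 6.
Linear in feed_rate, so extremes are at the endpoints: feed_rate = -3 gives gloss = 15; feed_rate = 12 gives gloss = -90.

-90 to 15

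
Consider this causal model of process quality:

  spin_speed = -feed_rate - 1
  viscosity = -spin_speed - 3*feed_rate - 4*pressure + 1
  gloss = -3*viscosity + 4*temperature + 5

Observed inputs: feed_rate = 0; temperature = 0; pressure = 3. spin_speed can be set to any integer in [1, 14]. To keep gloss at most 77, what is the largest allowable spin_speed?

Intervening on spin_speed fixes its value directly, overriding its dependence on feed_rate.
Substituting into the viscosity equation gives viscosity = -spin_speed - 11.
So gloss = 3*spin_speed + 38.
Require 3*spin_speed + 38 ≤ 77, so spin_speed ≤ 13.
The largest integer in [1, 14] satisfying this is 13.

spin_speed = 13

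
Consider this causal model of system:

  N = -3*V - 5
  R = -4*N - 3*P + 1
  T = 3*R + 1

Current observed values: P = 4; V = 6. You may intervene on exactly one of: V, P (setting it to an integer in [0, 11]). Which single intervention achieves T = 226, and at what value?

set P = 6

Intervening on V: T = 36*V + 28. Reaching 226 requires V = 11/2, not an integer.
Intervening on P: with other inputs at their observed values, T = -9*P + 280. Solving for 226 gives P = 6, within [0, 11].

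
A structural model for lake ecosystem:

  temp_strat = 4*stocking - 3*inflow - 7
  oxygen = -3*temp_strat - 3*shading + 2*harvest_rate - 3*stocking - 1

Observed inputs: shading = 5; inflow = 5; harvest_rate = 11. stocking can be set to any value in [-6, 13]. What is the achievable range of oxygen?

-123 to 162

Substituting into the temp_strat equation gives temp_strat = 4*stocking - 22.
So oxygen = -15*stocking + 72.
Linear in stocking, so extremes are at the endpoints: stocking = -6 gives oxygen = 162; stocking = 13 gives oxygen = -123.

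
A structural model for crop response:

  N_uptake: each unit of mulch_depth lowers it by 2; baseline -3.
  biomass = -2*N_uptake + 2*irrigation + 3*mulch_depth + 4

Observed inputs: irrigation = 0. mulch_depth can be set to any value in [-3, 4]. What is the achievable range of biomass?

-11 to 38

Substituting into the biomass equation gives biomass = 7*mulch_depth + 10.
Linear in mulch_depth, so extremes are at the endpoints: mulch_depth = -3 gives biomass = -11; mulch_depth = 4 gives biomass = 38.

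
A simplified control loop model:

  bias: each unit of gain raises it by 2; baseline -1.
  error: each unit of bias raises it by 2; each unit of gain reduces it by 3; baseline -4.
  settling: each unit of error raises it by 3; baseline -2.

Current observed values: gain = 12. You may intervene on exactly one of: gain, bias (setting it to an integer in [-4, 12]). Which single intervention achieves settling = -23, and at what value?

set gain = -1

Intervening on gain: with other inputs at their observed values, settling = 3*gain - 20. Solving for -23 gives gain = -1, within [-4, 12].
Intervening on bias: settling = 6*bias - 122. Reaching -23 requires bias = 33/2, not an integer.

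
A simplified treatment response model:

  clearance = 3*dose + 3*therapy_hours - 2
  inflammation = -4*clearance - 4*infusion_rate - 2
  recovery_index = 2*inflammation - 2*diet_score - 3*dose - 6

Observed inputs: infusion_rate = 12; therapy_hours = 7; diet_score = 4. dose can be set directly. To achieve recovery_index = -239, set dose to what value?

Substituting into the clearance equation gives clearance = 3*dose + 19.
Substituting into the inflammation equation gives inflammation = -12*dose - 126.
So recovery_index = -27*dose - 266.
Solve -27*dose - 266 = -239: dose = (-239 + 266) / -27 = -1.

dose = -1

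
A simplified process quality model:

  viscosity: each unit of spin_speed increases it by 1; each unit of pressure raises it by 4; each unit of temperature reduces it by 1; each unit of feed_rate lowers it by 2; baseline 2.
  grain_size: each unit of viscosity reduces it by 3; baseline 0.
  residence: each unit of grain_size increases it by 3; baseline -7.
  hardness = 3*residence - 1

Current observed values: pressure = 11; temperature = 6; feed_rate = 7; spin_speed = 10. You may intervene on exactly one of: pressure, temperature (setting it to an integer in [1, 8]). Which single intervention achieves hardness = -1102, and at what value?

set temperature = 2

Intervening on pressure: hardness = -108*pressure + 194. Reaching -1102 requires pressure = 12, outside [1, 8].
Intervening on temperature: with other inputs at their observed values, hardness = 27*temperature - 1156. Solving for -1102 gives temperature = 2, within [1, 8].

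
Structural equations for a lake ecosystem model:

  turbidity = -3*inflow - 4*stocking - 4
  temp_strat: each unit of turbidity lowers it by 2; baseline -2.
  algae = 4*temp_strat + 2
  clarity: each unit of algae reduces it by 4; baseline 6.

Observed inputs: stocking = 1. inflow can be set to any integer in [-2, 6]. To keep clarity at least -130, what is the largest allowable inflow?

Substituting into the turbidity equation gives turbidity = -3*inflow - 8.
Substituting into the temp_strat equation gives temp_strat = 6*inflow + 14.
Substituting into the algae equation gives algae = 24*inflow + 58.
clarity becomes -96*inflow - 226.
Require -96*inflow - 226 ≥ -130, so inflow ≤ -1.
The largest integer in [-2, 6] satisfying this is -1.

inflow = -1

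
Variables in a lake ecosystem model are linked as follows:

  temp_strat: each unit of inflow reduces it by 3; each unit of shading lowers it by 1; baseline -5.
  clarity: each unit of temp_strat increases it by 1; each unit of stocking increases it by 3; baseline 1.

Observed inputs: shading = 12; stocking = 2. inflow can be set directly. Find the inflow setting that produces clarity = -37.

inflow = 9

Substituting into the temp_strat equation gives temp_strat = -3*inflow - 17.
So clarity = -3*inflow - 10.
Solve -3*inflow - 10 = -37: inflow = (-37 + 10) / -3 = 9.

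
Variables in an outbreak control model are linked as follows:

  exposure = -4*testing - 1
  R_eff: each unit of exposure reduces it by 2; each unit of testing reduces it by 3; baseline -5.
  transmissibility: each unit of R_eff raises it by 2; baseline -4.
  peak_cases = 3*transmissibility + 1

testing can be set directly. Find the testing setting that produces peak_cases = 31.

Substituting into the R_eff equation gives R_eff = 5*testing - 3.
Substituting into the transmissibility equation gives transmissibility = 10*testing - 10.
peak_cases becomes 30*testing - 29.
Solve 30*testing - 29 = 31: testing = (31 + 29) / 30 = 2.

testing = 2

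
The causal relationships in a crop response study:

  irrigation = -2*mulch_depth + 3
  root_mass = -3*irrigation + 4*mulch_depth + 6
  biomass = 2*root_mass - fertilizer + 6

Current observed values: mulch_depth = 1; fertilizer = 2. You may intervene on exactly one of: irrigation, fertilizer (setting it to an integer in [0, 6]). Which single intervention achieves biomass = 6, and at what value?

Intervening on irrigation: with other inputs at their observed values, biomass = -6*irrigation + 24. Solving for 6 gives irrigation = 3, within [0, 6].
Intervening on fertilizer: biomass = -fertilizer + 20. Reaching 6 requires fertilizer = 14, outside [0, 6].

set irrigation = 3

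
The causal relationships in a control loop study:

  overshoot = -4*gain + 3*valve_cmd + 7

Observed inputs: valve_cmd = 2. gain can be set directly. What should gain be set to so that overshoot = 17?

Substituting into the overshoot equation gives overshoot = -4*gain + 13.
Solve -4*gain + 13 = 17: gain = (17 - 13) / -4 = -1.

gain = -1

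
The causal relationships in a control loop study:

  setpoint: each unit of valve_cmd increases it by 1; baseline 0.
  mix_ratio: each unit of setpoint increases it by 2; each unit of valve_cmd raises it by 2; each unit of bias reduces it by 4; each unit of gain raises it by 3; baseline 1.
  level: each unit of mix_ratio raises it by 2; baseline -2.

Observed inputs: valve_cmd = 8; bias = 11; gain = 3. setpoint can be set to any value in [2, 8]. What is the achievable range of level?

Intervening on setpoint fixes its value directly, overriding its dependence on valve_cmd.
Substituting into the mix_ratio equation gives mix_ratio = 2*setpoint - 18.
Substituting into the level equation gives level = 4*setpoint - 38.
Linear in setpoint, so extremes are at the endpoints: setpoint = 2 gives level = -30; setpoint = 8 gives level = -6.

-30 to -6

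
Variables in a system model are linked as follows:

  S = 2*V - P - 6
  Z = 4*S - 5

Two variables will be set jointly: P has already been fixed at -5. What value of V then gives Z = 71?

With P held at -5:
Substituting into the S equation gives S = 2*V - 1.
So Z = 8*V - 9.
Solve 8*V - 9 = 71: V = (71 + 9) / 8 = 10.

V = 10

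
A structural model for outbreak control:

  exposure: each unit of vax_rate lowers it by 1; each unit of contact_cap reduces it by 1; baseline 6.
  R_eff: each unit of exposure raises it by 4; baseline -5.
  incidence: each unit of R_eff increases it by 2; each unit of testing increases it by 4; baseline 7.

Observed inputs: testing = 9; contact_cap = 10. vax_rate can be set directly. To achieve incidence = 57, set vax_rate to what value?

vax_rate = -7

Substituting into the exposure equation gives exposure = -vax_rate - 4.
Substituting into the R_eff equation gives R_eff = -4*vax_rate - 21.
Substituting into the incidence equation gives incidence = -8*vax_rate + 1.
Solve -8*vax_rate + 1 = 57: vax_rate = (57 - 1) / -8 = -7.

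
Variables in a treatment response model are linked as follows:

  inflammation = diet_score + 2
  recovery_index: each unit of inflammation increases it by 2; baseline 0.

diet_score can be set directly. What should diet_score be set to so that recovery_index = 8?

diet_score = 2

Substituting into the recovery_index equation gives recovery_index = 2*diet_score + 4.
Solve 2*diet_score + 4 = 8: diet_score = (8 - 4) / 2 = 2.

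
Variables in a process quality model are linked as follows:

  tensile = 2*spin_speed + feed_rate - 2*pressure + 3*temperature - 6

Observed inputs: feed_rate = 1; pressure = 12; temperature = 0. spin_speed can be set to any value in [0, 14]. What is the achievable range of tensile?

-29 to -1

Substituting into the tensile equation gives tensile = 2*spin_speed - 29.
Linear in spin_speed, so extremes are at the endpoints: spin_speed = 0 gives tensile = -29; spin_speed = 14 gives tensile = -1.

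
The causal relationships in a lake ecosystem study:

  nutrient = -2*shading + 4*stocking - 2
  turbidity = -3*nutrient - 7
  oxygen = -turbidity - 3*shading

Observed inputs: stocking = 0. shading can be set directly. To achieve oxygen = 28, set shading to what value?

shading = -3

Substituting into the nutrient equation gives nutrient = -2*shading - 2.
Substituting into the turbidity equation gives turbidity = 6*shading - 1.
This gives oxygen = -9*shading + 1.
Solve -9*shading + 1 = 28: shading = (28 - 1) / -9 = -3.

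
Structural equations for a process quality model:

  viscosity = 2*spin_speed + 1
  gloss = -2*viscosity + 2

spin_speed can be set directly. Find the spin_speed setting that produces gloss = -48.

Substituting into the gloss equation gives gloss = -4*spin_speed.
Solve -4*spin_speed = -48: spin_speed = -48 / -4 = 12.

spin_speed = 12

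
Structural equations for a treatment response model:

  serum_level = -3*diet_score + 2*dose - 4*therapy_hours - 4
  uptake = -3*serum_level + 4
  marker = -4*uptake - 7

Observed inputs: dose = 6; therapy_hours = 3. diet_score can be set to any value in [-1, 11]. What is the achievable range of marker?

Substituting into the serum_level equation gives serum_level = -3*diet_score - 4.
uptake becomes 9*diet_score + 16.
So marker = -36*diet_score - 71.
Linear in diet_score, so extremes are at the endpoints: diet_score = -1 gives marker = -35; diet_score = 11 gives marker = -467.

-467 to -35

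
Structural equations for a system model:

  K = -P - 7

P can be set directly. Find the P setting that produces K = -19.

P = 12

Solve -P - 7 = -19: P = (-19 + 7) / -1 = 12.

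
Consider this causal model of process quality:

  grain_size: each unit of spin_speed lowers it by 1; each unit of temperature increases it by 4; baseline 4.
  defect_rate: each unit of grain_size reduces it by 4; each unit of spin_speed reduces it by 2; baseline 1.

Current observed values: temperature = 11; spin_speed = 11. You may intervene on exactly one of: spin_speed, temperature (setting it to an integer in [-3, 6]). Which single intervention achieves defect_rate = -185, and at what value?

set spin_speed = 3

Intervening on spin_speed: with other inputs at their observed values, defect_rate = 2*spin_speed - 191. Solving for -185 gives spin_speed = 3, within [-3, 6].
Intervening on temperature: defect_rate = -16*temperature + 7. Reaching -185 requires temperature = 12, outside [-3, 6].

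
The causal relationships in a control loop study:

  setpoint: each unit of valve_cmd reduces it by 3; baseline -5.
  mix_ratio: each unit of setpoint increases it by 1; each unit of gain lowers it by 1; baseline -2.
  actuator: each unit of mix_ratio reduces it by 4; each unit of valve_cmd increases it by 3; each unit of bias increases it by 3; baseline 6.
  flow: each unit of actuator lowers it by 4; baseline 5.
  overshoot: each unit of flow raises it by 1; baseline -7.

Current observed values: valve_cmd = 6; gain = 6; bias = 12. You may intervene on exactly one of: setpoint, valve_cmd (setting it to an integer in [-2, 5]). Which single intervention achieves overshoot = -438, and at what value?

set valve_cmd = 1

Intervening on setpoint: overshoot = 16*setpoint - 370. Reaching -438 requires setpoint = -17/4, not an integer.
Intervening on valve_cmd: with other inputs at their observed values, overshoot = -60*valve_cmd - 378. Solving for -438 gives valve_cmd = 1, within [-2, 5].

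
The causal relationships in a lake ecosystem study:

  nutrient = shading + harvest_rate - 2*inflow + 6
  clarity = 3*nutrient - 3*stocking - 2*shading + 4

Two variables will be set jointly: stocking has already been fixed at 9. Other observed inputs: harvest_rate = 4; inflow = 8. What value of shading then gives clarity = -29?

shading = 12

With stocking held at 9:
Substituting into the nutrient equation gives nutrient = shading - 6.
So clarity = shading - 41.
Solve shading - 41 = -29: shading = (-29 + 41) / 1 = 12.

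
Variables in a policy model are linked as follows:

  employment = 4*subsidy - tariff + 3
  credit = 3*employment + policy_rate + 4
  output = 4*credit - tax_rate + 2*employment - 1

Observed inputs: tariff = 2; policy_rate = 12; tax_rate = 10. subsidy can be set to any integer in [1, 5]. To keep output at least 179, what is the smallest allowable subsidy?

subsidy = 2

Substituting into the employment equation gives employment = 4*subsidy + 1.
Substituting into the credit equation gives credit = 12*subsidy + 19.
So output = 56*subsidy + 67.
Require 56*subsidy + 67 ≥ 179, so subsidy ≥ 2.
The smallest integer in [1, 5] satisfying this is 2.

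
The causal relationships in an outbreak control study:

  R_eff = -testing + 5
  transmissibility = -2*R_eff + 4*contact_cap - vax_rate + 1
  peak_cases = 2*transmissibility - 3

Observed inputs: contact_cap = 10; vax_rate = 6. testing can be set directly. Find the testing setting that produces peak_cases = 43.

testing = -1

Substituting into the transmissibility equation gives transmissibility = 2*testing + 25.
Substituting into the peak_cases equation gives peak_cases = 4*testing + 47.
Solve 4*testing + 47 = 43: testing = (43 - 47) / 4 = -1.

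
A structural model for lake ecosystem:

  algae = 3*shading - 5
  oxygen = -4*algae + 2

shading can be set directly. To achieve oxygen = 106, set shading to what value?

Substituting into the oxygen equation gives oxygen = -12*shading + 22.
Solve -12*shading + 22 = 106: shading = (106 - 22) / -12 = -7.

shading = -7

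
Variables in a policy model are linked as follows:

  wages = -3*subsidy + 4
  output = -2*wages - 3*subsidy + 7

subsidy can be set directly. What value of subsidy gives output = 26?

Substituting into the output equation gives output = 3*subsidy - 1.
Solve 3*subsidy - 1 = 26: subsidy = (26 + 1) / 3 = 9.

subsidy = 9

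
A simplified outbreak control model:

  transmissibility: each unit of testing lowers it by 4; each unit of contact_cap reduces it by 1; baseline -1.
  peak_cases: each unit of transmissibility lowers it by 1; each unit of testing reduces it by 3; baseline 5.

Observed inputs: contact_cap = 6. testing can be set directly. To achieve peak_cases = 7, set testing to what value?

Substituting into the transmissibility equation gives transmissibility = -4*testing - 7.
peak_cases becomes testing + 12.
Solve testing + 12 = 7: testing = (7 - 12) / 1 = -5.

testing = -5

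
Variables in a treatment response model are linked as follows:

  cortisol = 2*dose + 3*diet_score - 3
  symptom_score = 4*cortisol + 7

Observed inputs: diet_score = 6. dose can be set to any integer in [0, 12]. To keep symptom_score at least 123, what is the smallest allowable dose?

dose = 7

Substituting into the cortisol equation gives cortisol = 2*dose + 15.
Substituting into the symptom_score equation gives symptom_score = 8*dose + 67.
Require 8*dose + 67 ≥ 123, so dose ≥ 7.
The smallest integer in [0, 12] satisfying this is 7.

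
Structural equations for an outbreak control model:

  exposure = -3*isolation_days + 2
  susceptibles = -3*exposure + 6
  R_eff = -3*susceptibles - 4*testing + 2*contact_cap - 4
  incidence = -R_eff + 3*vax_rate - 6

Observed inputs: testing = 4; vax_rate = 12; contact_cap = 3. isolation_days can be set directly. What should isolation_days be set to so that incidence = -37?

Substituting into the susceptibles equation gives susceptibles = 9*isolation_days.
Substituting into the R_eff equation gives R_eff = -27*isolation_days - 14.
Substituting into the incidence equation gives incidence = 27*isolation_days + 44.
Solve 27*isolation_days + 44 = -37: isolation_days = (-37 - 44) / 27 = -3.

isolation_days = -3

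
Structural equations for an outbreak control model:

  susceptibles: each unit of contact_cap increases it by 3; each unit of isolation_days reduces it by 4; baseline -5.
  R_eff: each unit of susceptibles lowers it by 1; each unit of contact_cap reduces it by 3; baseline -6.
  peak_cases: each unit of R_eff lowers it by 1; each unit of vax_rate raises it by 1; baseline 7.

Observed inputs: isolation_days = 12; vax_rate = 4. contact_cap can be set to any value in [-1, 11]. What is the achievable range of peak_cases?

Substituting into the susceptibles equation gives susceptibles = 3*contact_cap - 53.
This gives R_eff = -6*contact_cap + 47.
This gives peak_cases = 6*contact_cap - 36.
Linear in contact_cap, so extremes are at the endpoints: contact_cap = -1 gives peak_cases = -42; contact_cap = 11 gives peak_cases = 30.

-42 to 30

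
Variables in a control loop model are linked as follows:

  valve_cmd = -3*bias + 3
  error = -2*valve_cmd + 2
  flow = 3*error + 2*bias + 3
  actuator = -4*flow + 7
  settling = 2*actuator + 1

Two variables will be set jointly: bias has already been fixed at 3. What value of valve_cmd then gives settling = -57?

valve_cmd = 1

With bias held at 3:
Intervening on valve_cmd fixes its value directly, overriding its dependence on bias.
Substituting into the flow equation gives flow = -6*valve_cmd + 15.
So actuator = 24*valve_cmd - 53.
This gives settling = 48*valve_cmd - 105.
Solve 48*valve_cmd - 105 = -57: valve_cmd = (-57 + 105) / 48 = 1.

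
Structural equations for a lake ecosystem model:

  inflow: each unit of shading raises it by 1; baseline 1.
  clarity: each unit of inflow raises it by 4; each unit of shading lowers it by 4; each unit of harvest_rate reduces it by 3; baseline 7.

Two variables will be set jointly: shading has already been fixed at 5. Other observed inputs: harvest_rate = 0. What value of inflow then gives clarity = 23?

With shading held at 5:
Intervening on inflow fixes its value directly, overriding its dependence on shading.
Substituting into the clarity equation gives clarity = 4*inflow - 13.
Solve 4*inflow - 13 = 23: inflow = (23 + 13) / 4 = 9.

inflow = 9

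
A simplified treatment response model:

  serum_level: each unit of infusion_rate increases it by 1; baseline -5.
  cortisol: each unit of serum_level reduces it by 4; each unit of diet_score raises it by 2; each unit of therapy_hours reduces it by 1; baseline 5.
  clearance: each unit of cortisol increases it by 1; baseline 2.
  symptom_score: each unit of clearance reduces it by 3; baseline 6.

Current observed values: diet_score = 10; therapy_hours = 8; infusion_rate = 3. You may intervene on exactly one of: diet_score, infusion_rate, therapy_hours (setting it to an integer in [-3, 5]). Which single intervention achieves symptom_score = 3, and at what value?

Intervening on diet_score: with other inputs at their observed values, symptom_score = -6*diet_score - 15. Solving for 3 gives diet_score = -3, within [-3, 5].
Intervening on infusion_rate: symptom_score = 12*infusion_rate - 111. Reaching 3 requires infusion_rate = 19/2, not an integer.
Intervening on therapy_hours: symptom_score = 3*therapy_hours - 99. Reaching 3 requires therapy_hours = 34, outside [-3, 5].

set diet_score = -3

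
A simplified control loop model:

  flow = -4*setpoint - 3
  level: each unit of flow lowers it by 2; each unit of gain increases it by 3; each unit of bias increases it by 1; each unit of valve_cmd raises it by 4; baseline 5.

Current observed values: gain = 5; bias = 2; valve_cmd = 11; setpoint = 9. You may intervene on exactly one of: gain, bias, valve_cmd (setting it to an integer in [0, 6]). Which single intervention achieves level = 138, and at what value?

set gain = 3

Intervening on gain: with other inputs at their observed values, level = 3*gain + 129. Solving for 138 gives gain = 3, within [0, 6].
Intervening on bias: level = bias + 142. Reaching 138 requires bias = -4, outside [0, 6].
Intervening on valve_cmd: level = 4*valve_cmd + 100. Reaching 138 requires valve_cmd = 19/2, not an integer.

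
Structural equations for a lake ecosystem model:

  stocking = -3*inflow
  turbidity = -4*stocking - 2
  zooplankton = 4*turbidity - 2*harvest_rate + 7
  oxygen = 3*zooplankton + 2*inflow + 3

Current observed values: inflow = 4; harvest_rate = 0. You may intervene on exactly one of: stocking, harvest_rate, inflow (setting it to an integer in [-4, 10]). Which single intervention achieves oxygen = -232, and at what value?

set stocking = 5

Intervening on stocking: with other inputs at their observed values, oxygen = -48*stocking + 8. Solving for -232 gives stocking = 5, within [-4, 10].
Intervening on harvest_rate: oxygen = -6*harvest_rate + 584. Reaching -232 requires harvest_rate = 136, outside [-4, 10].
Intervening on inflow: oxygen = 146*inflow. Reaching -232 requires inflow = -116/73, not an integer.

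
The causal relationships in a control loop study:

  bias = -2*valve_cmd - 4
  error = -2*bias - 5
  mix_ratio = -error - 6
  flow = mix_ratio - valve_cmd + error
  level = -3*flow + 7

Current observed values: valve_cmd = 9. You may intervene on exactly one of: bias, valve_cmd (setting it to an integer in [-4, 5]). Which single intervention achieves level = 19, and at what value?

Intervening on bias: the paths from bias to level cancel (net effect zero), leaving level = 52; 19 is unreachable this way.
Intervening on valve_cmd: with other inputs at their observed values, level = 3*valve_cmd + 25. Solving for 19 gives valve_cmd = -2, within [-4, 5].

set valve_cmd = -2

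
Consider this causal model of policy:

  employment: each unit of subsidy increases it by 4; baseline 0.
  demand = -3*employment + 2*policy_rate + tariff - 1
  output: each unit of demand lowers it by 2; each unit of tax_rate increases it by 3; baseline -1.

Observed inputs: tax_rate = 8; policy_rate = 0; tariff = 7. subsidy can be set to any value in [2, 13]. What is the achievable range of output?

Substituting into the demand equation gives demand = -12*subsidy + 6.
output becomes 24*subsidy + 11.
Linear in subsidy, so extremes are at the endpoints: subsidy = 2 gives output = 59; subsidy = 13 gives output = 323.

59 to 323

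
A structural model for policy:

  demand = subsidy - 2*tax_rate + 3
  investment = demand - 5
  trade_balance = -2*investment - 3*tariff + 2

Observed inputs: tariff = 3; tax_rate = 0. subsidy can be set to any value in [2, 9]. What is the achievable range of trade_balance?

-21 to -7

Substituting into the demand equation gives demand = subsidy + 3.
Substituting into the investment equation gives investment = subsidy - 2.
So trade_balance = -2*subsidy - 3.
Linear in subsidy, so extremes are at the endpoints: subsidy = 2 gives trade_balance = -7; subsidy = 9 gives trade_balance = -21.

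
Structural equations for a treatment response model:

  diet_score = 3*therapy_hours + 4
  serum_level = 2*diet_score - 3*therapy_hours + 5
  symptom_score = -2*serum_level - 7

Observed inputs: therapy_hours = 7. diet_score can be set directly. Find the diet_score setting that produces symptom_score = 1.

diet_score = 6

Intervening on diet_score fixes its value directly, overriding its dependence on therapy_hours.
Substituting into the serum_level equation gives serum_level = 2*diet_score - 16.
Substituting into the symptom_score equation gives symptom_score = -4*diet_score + 25.
Solve -4*diet_score + 25 = 1: diet_score = (1 - 25) / -4 = 6.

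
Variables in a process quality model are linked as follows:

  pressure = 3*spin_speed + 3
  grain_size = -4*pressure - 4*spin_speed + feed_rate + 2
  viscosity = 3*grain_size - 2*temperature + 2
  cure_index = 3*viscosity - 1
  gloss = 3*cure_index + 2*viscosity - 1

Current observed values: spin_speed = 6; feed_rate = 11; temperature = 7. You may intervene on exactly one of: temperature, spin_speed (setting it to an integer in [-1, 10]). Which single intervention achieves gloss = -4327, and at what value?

set spin_speed = 8

Intervening on temperature: gloss = -22*temperature - 3117. Reaching -4327 requires temperature = 55, outside [-1, 10].
Intervening on spin_speed: with other inputs at their observed values, gloss = -528*spin_speed - 103. Solving for -4327 gives spin_speed = 8, within [-1, 10].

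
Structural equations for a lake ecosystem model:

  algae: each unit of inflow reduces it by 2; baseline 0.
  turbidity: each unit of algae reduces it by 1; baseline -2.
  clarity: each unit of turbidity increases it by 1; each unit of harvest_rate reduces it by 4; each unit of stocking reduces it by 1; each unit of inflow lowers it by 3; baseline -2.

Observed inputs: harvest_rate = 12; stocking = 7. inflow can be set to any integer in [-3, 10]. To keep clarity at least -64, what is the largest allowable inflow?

inflow = 5

Substituting into the turbidity equation gives turbidity = 2*inflow - 2.
This gives clarity = -inflow - 59.
Require -inflow - 59 ≥ -64, so inflow ≤ 5.
The largest integer in [-3, 10] satisfying this is 5.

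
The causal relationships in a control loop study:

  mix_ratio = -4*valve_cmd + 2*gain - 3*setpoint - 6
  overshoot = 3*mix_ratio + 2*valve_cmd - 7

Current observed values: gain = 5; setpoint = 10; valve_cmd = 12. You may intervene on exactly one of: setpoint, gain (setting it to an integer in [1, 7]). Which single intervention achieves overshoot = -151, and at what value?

Intervening on setpoint: with other inputs at their observed values, overshoot = -9*setpoint - 115. Solving for -151 gives setpoint = 4, within [1, 7].
Intervening on gain: overshoot = 6*gain - 235. Reaching -151 requires gain = 14, outside [1, 7].

set setpoint = 4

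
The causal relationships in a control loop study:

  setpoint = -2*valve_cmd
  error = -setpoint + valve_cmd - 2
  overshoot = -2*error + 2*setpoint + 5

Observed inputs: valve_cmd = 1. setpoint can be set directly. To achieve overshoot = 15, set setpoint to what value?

setpoint = 2

Intervening on setpoint fixes its value directly, overriding its dependence on valve_cmd.
Substituting into the error equation gives error = -setpoint - 1.
overshoot becomes 4*setpoint + 7.
Solve 4*setpoint + 7 = 15: setpoint = (15 - 7) / 4 = 2.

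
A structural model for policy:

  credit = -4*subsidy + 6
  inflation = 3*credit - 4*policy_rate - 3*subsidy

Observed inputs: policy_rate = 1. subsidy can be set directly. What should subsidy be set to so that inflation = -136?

subsidy = 10

Substituting into the inflation equation gives inflation = -15*subsidy + 14.
Solve -15*subsidy + 14 = -136: subsidy = (-136 - 14) / -15 = 10.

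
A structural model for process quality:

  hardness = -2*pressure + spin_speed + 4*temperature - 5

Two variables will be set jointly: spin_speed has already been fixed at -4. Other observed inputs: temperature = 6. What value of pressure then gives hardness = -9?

pressure = 12

With spin_speed held at -4:
Substituting into the hardness equation gives hardness = -2*pressure + 15.
Solve -2*pressure + 15 = -9: pressure = (-9 - 15) / -2 = 12.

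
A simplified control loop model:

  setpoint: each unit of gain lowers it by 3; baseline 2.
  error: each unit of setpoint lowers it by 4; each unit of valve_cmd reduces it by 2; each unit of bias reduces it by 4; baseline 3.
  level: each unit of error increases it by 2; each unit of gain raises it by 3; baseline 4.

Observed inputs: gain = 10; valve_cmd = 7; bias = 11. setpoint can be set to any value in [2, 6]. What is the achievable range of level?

-124 to -92

Intervening on setpoint fixes its value directly, overriding its dependence on gain.
Substituting into the error equation gives error = -4*setpoint - 55.
This gives level = -8*setpoint - 76.
Linear in setpoint, so extremes are at the endpoints: setpoint = 2 gives level = -92; setpoint = 6 gives level = -124.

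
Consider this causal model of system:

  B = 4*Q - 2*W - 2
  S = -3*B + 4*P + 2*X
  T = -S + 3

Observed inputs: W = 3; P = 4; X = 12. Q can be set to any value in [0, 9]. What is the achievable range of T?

-61 to 47

Substituting into the B equation gives B = 4*Q - 8.
Substituting into the S equation gives S = -12*Q + 64.
This gives T = 12*Q - 61.
Linear in Q, so extremes are at the endpoints: Q = 0 gives T = -61; Q = 9 gives T = 47.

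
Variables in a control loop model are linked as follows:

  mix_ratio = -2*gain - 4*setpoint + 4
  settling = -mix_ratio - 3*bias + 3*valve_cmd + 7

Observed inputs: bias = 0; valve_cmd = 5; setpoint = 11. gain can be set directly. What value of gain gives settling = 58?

Substituting into the mix_ratio equation gives mix_ratio = -2*gain - 40.
settling becomes 2*gain + 62.
Solve 2*gain + 62 = 58: gain = (58 - 62) / 2 = -2.

gain = -2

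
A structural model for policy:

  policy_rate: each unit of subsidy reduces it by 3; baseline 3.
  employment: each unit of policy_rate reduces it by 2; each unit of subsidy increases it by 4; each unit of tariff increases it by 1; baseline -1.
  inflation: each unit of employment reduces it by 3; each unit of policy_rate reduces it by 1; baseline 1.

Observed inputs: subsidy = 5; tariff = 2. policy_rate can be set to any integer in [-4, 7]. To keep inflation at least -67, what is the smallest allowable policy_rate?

policy_rate = -1

Intervening on policy_rate fixes its value directly, overriding its dependence on subsidy.
Substituting into the employment equation gives employment = -2*policy_rate + 21.
Substituting into the inflation equation gives inflation = 5*policy_rate - 62.
Require 5*policy_rate - 62 ≥ -67, so policy_rate ≥ -1.
The smallest integer in [-4, 7] satisfying this is -1.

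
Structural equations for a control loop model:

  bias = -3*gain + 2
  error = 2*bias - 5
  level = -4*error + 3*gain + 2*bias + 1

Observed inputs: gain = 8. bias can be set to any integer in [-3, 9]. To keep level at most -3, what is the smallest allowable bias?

Intervening on bias fixes its value directly, overriding its dependence on gain.
Substituting into the level equation gives level = -6*bias + 45.
Require -6*bias + 45 ≤ -3, so bias ≥ 8.
The smallest integer in [-3, 9] satisfying this is 8.

bias = 8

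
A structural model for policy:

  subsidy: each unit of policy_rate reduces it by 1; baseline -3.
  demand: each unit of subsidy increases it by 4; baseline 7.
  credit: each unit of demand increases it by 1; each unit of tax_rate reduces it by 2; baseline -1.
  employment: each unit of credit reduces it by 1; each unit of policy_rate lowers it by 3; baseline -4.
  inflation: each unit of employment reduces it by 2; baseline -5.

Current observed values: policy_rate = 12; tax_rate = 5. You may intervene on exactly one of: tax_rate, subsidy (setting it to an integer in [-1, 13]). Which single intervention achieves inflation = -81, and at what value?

Intervening on tax_rate: with other inputs at their observed values, inflation = -4*tax_rate - 33. Solving for -81 gives tax_rate = 12, within [-1, 13].
Intervening on subsidy: inflation = 8*subsidy + 67. Reaching -81 requires subsidy = -37/2, not an integer.

set tax_rate = 12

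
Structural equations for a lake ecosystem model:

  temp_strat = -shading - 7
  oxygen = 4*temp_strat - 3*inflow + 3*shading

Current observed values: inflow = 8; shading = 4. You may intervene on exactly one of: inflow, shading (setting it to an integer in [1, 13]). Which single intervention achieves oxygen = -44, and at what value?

Intervening on inflow: with other inputs at their observed values, oxygen = -3*inflow - 32. Solving for -44 gives inflow = 4, within [1, 13].
Intervening on shading: oxygen = -shading - 52. Reaching -44 requires shading = -8, outside [1, 13].

set inflow = 4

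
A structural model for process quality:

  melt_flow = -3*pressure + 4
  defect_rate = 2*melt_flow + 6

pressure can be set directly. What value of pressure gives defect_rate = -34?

pressure = 8

Substituting into the defect_rate equation gives defect_rate = -6*pressure + 14.
Solve -6*pressure + 14 = -34: pressure = (-34 - 14) / -6 = 8.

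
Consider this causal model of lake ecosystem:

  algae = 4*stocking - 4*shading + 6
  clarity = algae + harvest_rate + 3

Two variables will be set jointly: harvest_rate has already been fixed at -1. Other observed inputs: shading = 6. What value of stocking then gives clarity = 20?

stocking = 9

With harvest_rate held at -1:
Substituting into the algae equation gives algae = 4*stocking - 18.
This gives clarity = 4*stocking - 16.
Solve 4*stocking - 16 = 20: stocking = (20 + 16) / 4 = 9.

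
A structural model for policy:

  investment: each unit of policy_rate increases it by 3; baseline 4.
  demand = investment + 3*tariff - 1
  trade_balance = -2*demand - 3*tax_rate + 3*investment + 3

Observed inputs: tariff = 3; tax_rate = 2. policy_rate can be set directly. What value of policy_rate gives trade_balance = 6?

policy_rate = 7

Substituting into the demand equation gives demand = 3*policy_rate + 12.
So trade_balance = 3*policy_rate - 15.
Solve 3*policy_rate - 15 = 6: policy_rate = (6 + 15) / 3 = 7.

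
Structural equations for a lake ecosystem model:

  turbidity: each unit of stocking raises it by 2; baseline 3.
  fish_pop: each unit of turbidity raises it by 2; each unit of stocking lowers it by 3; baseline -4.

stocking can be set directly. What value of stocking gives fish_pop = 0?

stocking = -2

Substituting into the fish_pop equation gives fish_pop = stocking + 2.
Solve stocking + 2 = 0: stocking = (0 - 2) / 1 = -2.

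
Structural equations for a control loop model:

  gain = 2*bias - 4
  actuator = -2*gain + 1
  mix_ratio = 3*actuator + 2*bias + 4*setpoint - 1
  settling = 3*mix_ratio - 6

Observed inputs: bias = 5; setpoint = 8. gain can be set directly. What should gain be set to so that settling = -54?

gain = 10

Intervening on gain fixes its value directly, overriding its dependence on bias.
Substituting into the mix_ratio equation gives mix_ratio = -6*gain + 44.
This gives settling = -18*gain + 126.
Solve -18*gain + 126 = -54: gain = (-54 - 126) / -18 = 10.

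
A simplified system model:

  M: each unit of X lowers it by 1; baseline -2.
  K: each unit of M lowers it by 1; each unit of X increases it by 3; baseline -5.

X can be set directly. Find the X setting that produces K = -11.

X = -2

Substituting into the K equation gives K = 4*X - 3.
Solve 4*X - 3 = -11: X = (-11 + 3) / 4 = -2.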